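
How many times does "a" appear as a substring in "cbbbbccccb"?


Searching for "a" in "cbbbbccccb"
Scanning each position:
  Position 0: "c" => no
  Position 1: "b" => no
  Position 2: "b" => no
  Position 3: "b" => no
  Position 4: "b" => no
  Position 5: "c" => no
  Position 6: "c" => no
  Position 7: "c" => no
  Position 8: "c" => no
  Position 9: "b" => no
Total occurrences: 0

0


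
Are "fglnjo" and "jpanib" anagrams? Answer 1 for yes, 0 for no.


Strings: "fglnjo", "jpanib"
Sorted first:  fgjlno
Sorted second: abijnp
Differ at position 0: 'f' vs 'a' => not anagrams

0


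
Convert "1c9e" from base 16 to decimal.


Input: "1c9e" in base 16
Positional expansion:
  Digit '1' (value 1) x 16^3 = 4096
  Digit 'c' (value 12) x 16^2 = 3072
  Digit '9' (value 9) x 16^1 = 144
  Digit 'e' (value 14) x 16^0 = 14
Sum = 7326

7326


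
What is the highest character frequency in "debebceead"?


Input: debebceead
Character counts:
  'a': 1
  'b': 2
  'c': 1
  'd': 2
  'e': 4
Maximum frequency: 4

4


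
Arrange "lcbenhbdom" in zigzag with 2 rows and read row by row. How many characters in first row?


Zigzag "lcbenhbdom" into 2 rows:
Placing characters:
  'l' => row 0
  'c' => row 1
  'b' => row 0
  'e' => row 1
  'n' => row 0
  'h' => row 1
  'b' => row 0
  'd' => row 1
  'o' => row 0
  'm' => row 1
Rows:
  Row 0: "lbnbo"
  Row 1: "cehdm"
First row length: 5

5


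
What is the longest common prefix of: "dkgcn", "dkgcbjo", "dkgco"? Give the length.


Words: dkgcn, dkgcbjo, dkgco
  Position 0: all 'd' => match
  Position 1: all 'k' => match
  Position 2: all 'g' => match
  Position 3: all 'c' => match
  Position 4: ('n', 'b', 'o') => mismatch, stop
LCP = "dkgc" (length 4)

4


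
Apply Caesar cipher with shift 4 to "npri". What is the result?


Caesar cipher: shift "npri" by 4
  'n' (pos 13) + 4 = pos 17 = 'r'
  'p' (pos 15) + 4 = pos 19 = 't'
  'r' (pos 17) + 4 = pos 21 = 'v'
  'i' (pos 8) + 4 = pos 12 = 'm'
Result: rtvm

rtvm


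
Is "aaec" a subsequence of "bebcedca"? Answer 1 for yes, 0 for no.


Check if "aaec" is a subsequence of "bebcedca"
Greedy scan:
  Position 0 ('b'): no match needed
  Position 1 ('e'): no match needed
  Position 2 ('b'): no match needed
  Position 3 ('c'): no match needed
  Position 4 ('e'): no match needed
  Position 5 ('d'): no match needed
  Position 6 ('c'): no match needed
  Position 7 ('a'): matches sub[0] = 'a'
Only matched 1/4 characters => not a subsequence

0


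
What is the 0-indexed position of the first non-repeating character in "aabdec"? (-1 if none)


Input: aabdec
Character frequencies:
  'a': 2
  'b': 1
  'c': 1
  'd': 1
  'e': 1
Scanning left to right for freq == 1:
  Position 0 ('a'): freq=2, skip
  Position 1 ('a'): freq=2, skip
  Position 2 ('b'): unique! => answer = 2

2


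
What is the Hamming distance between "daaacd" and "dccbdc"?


Comparing "daaacd" and "dccbdc" position by position:
  Position 0: 'd' vs 'd' => same
  Position 1: 'a' vs 'c' => differ
  Position 2: 'a' vs 'c' => differ
  Position 3: 'a' vs 'b' => differ
  Position 4: 'c' vs 'd' => differ
  Position 5: 'd' vs 'c' => differ
Total differences (Hamming distance): 5

5


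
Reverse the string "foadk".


Input: foadk
Reading characters right to left:
  Position 4: 'k'
  Position 3: 'd'
  Position 2: 'a'
  Position 1: 'o'
  Position 0: 'f'
Reversed: kdaof

kdaof


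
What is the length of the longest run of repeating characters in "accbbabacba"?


Input: "accbbabacba"
Scanning for longest run:
  Position 1 ('c'): new char, reset run to 1
  Position 2 ('c'): continues run of 'c', length=2
  Position 3 ('b'): new char, reset run to 1
  Position 4 ('b'): continues run of 'b', length=2
  Position 5 ('a'): new char, reset run to 1
  Position 6 ('b'): new char, reset run to 1
  Position 7 ('a'): new char, reset run to 1
  Position 8 ('c'): new char, reset run to 1
  Position 9 ('b'): new char, reset run to 1
  Position 10 ('a'): new char, reset run to 1
Longest run: 'c' with length 2

2


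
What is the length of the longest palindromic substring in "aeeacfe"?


Input: "aeeacfe"
Checking substrings for palindromes:
  [0:4] "aeea" (len 4) => palindrome
  [1:3] "ee" (len 2) => palindrome
Longest palindromic substring: "aeea" with length 4

4


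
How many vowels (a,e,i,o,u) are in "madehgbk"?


Input: madehgbk
Checking each character:
  'm' at position 0: consonant
  'a' at position 1: vowel (running total: 1)
  'd' at position 2: consonant
  'e' at position 3: vowel (running total: 2)
  'h' at position 4: consonant
  'g' at position 5: consonant
  'b' at position 6: consonant
  'k' at position 7: consonant
Total vowels: 2

2


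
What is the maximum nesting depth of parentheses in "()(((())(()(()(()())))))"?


Input: "()(((())(()(()(()())))))"
Tracking depth:
  Position 0 '(': depth becomes 1
  Position 1 ')': depth becomes 0
  Position 2 '(': depth becomes 1
  Position 3 '(': depth becomes 2
  Position 4 '(': depth becomes 3
  Position 5 '(': depth becomes 4
  Position 6 ')': depth becomes 3
  Position 7 ')': depth becomes 2
  Position 8 '(': depth becomes 3
  Position 9 '(': depth becomes 4
  Position 10 ')': depth becomes 3
  Position 11 '(': depth becomes 4
  Position 12 '(': depth becomes 5
  Position 13 ')': depth becomes 4
  Position 14 '(': depth becomes 5
  Position 15 '(': depth becomes 6
  Position 16 ')': depth becomes 5
  Position 17 '(': depth becomes 6
  Position 18 ')': depth becomes 5
  Position 19 ')': depth becomes 4
  Position 20 ')': depth becomes 3
  Position 21 ')': depth becomes 2
  Position 22 ')': depth becomes 1
  Position 23 ')': depth becomes 0
Maximum depth reached: 6

6


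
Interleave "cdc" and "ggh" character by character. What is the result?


Interleaving "cdc" and "ggh":
  Position 0: 'c' from first, 'g' from second => "cg"
  Position 1: 'd' from first, 'g' from second => "dg"
  Position 2: 'c' from first, 'h' from second => "ch"
Result: cgdgch

cgdgch


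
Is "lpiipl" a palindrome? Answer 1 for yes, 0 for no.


Input: lpiipl
Reversed: lpiipl
  Compare pos 0 ('l') with pos 5 ('l'): match
  Compare pos 1 ('p') with pos 4 ('p'): match
  Compare pos 2 ('i') with pos 3 ('i'): match
Result: palindrome

1


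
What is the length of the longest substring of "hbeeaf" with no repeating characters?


Input: "hbeeaf"
Sliding window (track last position of each char):
  Position 0 ('h'): window [0,0] length 1 -- new best
  Position 1 ('b'): window [0,1] length 2 -- new best
  Position 2 ('e'): window [0,2] length 3 -- new best
  Position 3 ('e'): repeat (last at 2), move window start to 3
  Position 3 ('e'): window [3,3] length 1
  Position 4 ('a'): window [3,4] length 2
  Position 5 ('f'): window [3,5] length 3
Longest substring with no repeats: "hbe" with length 3

3


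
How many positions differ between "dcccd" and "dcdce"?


Comparing "dcccd" and "dcdce" position by position:
  Position 0: 'd' vs 'd' => same
  Position 1: 'c' vs 'c' => same
  Position 2: 'c' vs 'd' => DIFFER
  Position 3: 'c' vs 'c' => same
  Position 4: 'd' vs 'e' => DIFFER
Positions that differ: 2

2


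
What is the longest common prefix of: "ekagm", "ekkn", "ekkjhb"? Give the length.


Words: ekagm, ekkn, ekkjhb
  Position 0: all 'e' => match
  Position 1: all 'k' => match
  Position 2: ('a', 'k', 'k') => mismatch, stop
LCP = "ek" (length 2)

2


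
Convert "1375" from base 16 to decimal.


Input: "1375" in base 16
Positional expansion:
  Digit '1' (value 1) x 16^3 = 4096
  Digit '3' (value 3) x 16^2 = 768
  Digit '7' (value 7) x 16^1 = 112
  Digit '5' (value 5) x 16^0 = 5
Sum = 4981

4981


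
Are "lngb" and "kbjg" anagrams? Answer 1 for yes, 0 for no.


Strings: "lngb", "kbjg"
Sorted first:  bgln
Sorted second: bgjk
Differ at position 2: 'l' vs 'j' => not anagrams

0


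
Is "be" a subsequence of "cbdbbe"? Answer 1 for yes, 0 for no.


Check if "be" is a subsequence of "cbdbbe"
Greedy scan:
  Position 0 ('c'): no match needed
  Position 1 ('b'): matches sub[0] = 'b'
  Position 2 ('d'): no match needed
  Position 3 ('b'): no match needed
  Position 4 ('b'): no match needed
  Position 5 ('e'): matches sub[1] = 'e'
All 2 characters matched => is a subsequence

1


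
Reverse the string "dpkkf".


Input: dpkkf
Reading characters right to left:
  Position 4: 'f'
  Position 3: 'k'
  Position 2: 'k'
  Position 1: 'p'
  Position 0: 'd'
Reversed: fkkpd

fkkpd


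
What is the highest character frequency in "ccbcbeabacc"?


Input: ccbcbeabacc
Character counts:
  'a': 2
  'b': 3
  'c': 5
  'e': 1
Maximum frequency: 5

5


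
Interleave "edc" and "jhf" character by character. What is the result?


Interleaving "edc" and "jhf":
  Position 0: 'e' from first, 'j' from second => "ej"
  Position 1: 'd' from first, 'h' from second => "dh"
  Position 2: 'c' from first, 'f' from second => "cf"
Result: ejdhcf

ejdhcf


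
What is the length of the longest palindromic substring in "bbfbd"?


Input: "bbfbd"
Checking substrings for palindromes:
  [1:4] "bfb" (len 3) => palindrome
  [0:2] "bb" (len 2) => palindrome
Longest palindromic substring: "bfb" with length 3

3


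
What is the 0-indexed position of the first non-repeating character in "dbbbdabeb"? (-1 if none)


Input: dbbbdabeb
Character frequencies:
  'a': 1
  'b': 5
  'd': 2
  'e': 1
Scanning left to right for freq == 1:
  Position 0 ('d'): freq=2, skip
  Position 1 ('b'): freq=5, skip
  Position 2 ('b'): freq=5, skip
  Position 3 ('b'): freq=5, skip
  Position 4 ('d'): freq=2, skip
  Position 5 ('a'): unique! => answer = 5

5


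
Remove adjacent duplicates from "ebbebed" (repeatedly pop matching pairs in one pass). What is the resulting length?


Input: ebbebed
Stack-based adjacent duplicate removal:
  Read 'e': push. Stack: e
  Read 'b': push. Stack: eb
  Read 'b': matches stack top 'b' => pop. Stack: e
  Read 'e': matches stack top 'e' => pop. Stack: (empty)
  Read 'b': push. Stack: b
  Read 'e': push. Stack: be
  Read 'd': push. Stack: bed
Final stack: "bed" (length 3)

3


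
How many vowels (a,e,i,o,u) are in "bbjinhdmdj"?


Input: bbjinhdmdj
Checking each character:
  'b' at position 0: consonant
  'b' at position 1: consonant
  'j' at position 2: consonant
  'i' at position 3: vowel (running total: 1)
  'n' at position 4: consonant
  'h' at position 5: consonant
  'd' at position 6: consonant
  'm' at position 7: consonant
  'd' at position 8: consonant
  'j' at position 9: consonant
Total vowels: 1

1


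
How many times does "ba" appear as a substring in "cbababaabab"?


Searching for "ba" in "cbababaabab"
Scanning each position:
  Position 0: "cb" => no
  Position 1: "ba" => MATCH
  Position 2: "ab" => no
  Position 3: "ba" => MATCH
  Position 4: "ab" => no
  Position 5: "ba" => MATCH
  Position 6: "aa" => no
  Position 7: "ab" => no
  Position 8: "ba" => MATCH
  Position 9: "ab" => no
Total occurrences: 4

4


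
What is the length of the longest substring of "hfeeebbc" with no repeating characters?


Input: "hfeeebbc"
Sliding window (track last position of each char):
  Position 0 ('h'): window [0,0] length 1 -- new best
  Position 1 ('f'): window [0,1] length 2 -- new best
  Position 2 ('e'): window [0,2] length 3 -- new best
  Position 3 ('e'): repeat (last at 2), move window start to 3
  Position 3 ('e'): window [3,3] length 1
  Position 4 ('e'): repeat (last at 3), move window start to 4
  Position 4 ('e'): window [4,4] length 1
  Position 5 ('b'): window [4,5] length 2
  Position 6 ('b'): repeat (last at 5), move window start to 6
  Position 6 ('b'): window [6,6] length 1
  Position 7 ('c'): window [6,7] length 2
Longest substring with no repeats: "hfe" with length 3

3


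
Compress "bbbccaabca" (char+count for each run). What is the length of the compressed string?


Input: bbbccaabca
Runs:
  'b' x 3 => "b3"
  'c' x 2 => "c2"
  'a' x 2 => "a2"
  'b' x 1 => "b1"
  'c' x 1 => "c1"
  'a' x 1 => "a1"
Compressed: "b3c2a2b1c1a1"
Compressed length: 12

12


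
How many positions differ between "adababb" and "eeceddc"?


Comparing "adababb" and "eeceddc" position by position:
  Position 0: 'a' vs 'e' => DIFFER
  Position 1: 'd' vs 'e' => DIFFER
  Position 2: 'a' vs 'c' => DIFFER
  Position 3: 'b' vs 'e' => DIFFER
  Position 4: 'a' vs 'd' => DIFFER
  Position 5: 'b' vs 'd' => DIFFER
  Position 6: 'b' vs 'c' => DIFFER
Positions that differ: 7

7


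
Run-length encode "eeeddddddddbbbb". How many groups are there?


Input: eeeddddddddbbbb
Scanning for consecutive runs:
  Group 1: 'e' x 3 (positions 0-2)
  Group 2: 'd' x 8 (positions 3-10)
  Group 3: 'b' x 4 (positions 11-14)
Total groups: 3

3


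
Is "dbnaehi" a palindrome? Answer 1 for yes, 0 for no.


Input: dbnaehi
Reversed: iheanbd
  Compare pos 0 ('d') with pos 6 ('i'): MISMATCH
  Compare pos 1 ('b') with pos 5 ('h'): MISMATCH
  Compare pos 2 ('n') with pos 4 ('e'): MISMATCH
Result: not a palindrome

0


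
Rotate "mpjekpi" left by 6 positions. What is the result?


Input: "mpjekpi", rotate left by 6
First 6 characters: "mpjekp"
Remaining characters: "i"
Concatenate remaining + first: "i" + "mpjekp" = "impjekp"

impjekp


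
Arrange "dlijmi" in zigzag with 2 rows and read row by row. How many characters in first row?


Zigzag "dlijmi" into 2 rows:
Placing characters:
  'd' => row 0
  'l' => row 1
  'i' => row 0
  'j' => row 1
  'm' => row 0
  'i' => row 1
Rows:
  Row 0: "dim"
  Row 1: "lji"
First row length: 3

3


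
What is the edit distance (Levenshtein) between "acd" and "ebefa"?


Computing edit distance: "acd" -> "ebefa"
DP table:
           e    b    e    f    a
      0    1    2    3    4    5
  a   1    1    2    3    4    4
  c   2    2    2    3    4    5
  d   3    3    3    3    4    5
Edit distance = dp[3][5] = 5

5


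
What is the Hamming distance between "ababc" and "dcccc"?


Comparing "ababc" and "dcccc" position by position:
  Position 0: 'a' vs 'd' => differ
  Position 1: 'b' vs 'c' => differ
  Position 2: 'a' vs 'c' => differ
  Position 3: 'b' vs 'c' => differ
  Position 4: 'c' vs 'c' => same
Total differences (Hamming distance): 4

4


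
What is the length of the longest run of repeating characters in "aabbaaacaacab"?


Input: "aabbaaacaacab"
Scanning for longest run:
  Position 1 ('a'): continues run of 'a', length=2
  Position 2 ('b'): new char, reset run to 1
  Position 3 ('b'): continues run of 'b', length=2
  Position 4 ('a'): new char, reset run to 1
  Position 5 ('a'): continues run of 'a', length=2
  Position 6 ('a'): continues run of 'a', length=3
  Position 7 ('c'): new char, reset run to 1
  Position 8 ('a'): new char, reset run to 1
  Position 9 ('a'): continues run of 'a', length=2
  Position 10 ('c'): new char, reset run to 1
  Position 11 ('a'): new char, reset run to 1
  Position 12 ('b'): new char, reset run to 1
Longest run: 'a' with length 3

3


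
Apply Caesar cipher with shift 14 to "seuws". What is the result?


Caesar cipher: shift "seuws" by 14
  's' (pos 18) + 14 = pos 6 = 'g'
  'e' (pos 4) + 14 = pos 18 = 's'
  'u' (pos 20) + 14 = pos 8 = 'i'
  'w' (pos 22) + 14 = pos 10 = 'k'
  's' (pos 18) + 14 = pos 6 = 'g'
Result: gsikg

gsikg


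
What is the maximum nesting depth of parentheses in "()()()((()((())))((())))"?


Input: "()()()((()((())))((())))"
Tracking depth:
  Position 0 '(': depth becomes 1
  Position 1 ')': depth becomes 0
  Position 2 '(': depth becomes 1
  Position 3 ')': depth becomes 0
  Position 4 '(': depth becomes 1
  Position 5 ')': depth becomes 0
  Position 6 '(': depth becomes 1
  Position 7 '(': depth becomes 2
  Position 8 '(': depth becomes 3
  Position 9 ')': depth becomes 2
  Position 10 '(': depth becomes 3
  Position 11 '(': depth becomes 4
  Position 12 '(': depth becomes 5
  Position 13 ')': depth becomes 4
  Position 14 ')': depth becomes 3
  Position 15 ')': depth becomes 2
  Position 16 ')': depth becomes 1
  Position 17 '(': depth becomes 2
  Position 18 '(': depth becomes 3
  Position 19 '(': depth becomes 4
  Position 20 ')': depth becomes 3
  Position 21 ')': depth becomes 2
  Position 22 ')': depth becomes 1
  Position 23 ')': depth becomes 0
Maximum depth reached: 5

5


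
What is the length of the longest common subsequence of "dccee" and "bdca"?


LCS of "dccee" and "bdca"
DP table:
           b    d    c    a
      0    0    0    0    0
  d   0    0    1    1    1
  c   0    0    1    2    2
  c   0    0    1    2    2
  e   0    0    1    2    2
  e   0    0    1    2    2
LCS length = dp[5][4] = 2

2


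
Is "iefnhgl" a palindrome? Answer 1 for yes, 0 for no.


Input: iefnhgl
Reversed: lghnfei
  Compare pos 0 ('i') with pos 6 ('l'): MISMATCH
  Compare pos 1 ('e') with pos 5 ('g'): MISMATCH
  Compare pos 2 ('f') with pos 4 ('h'): MISMATCH
Result: not a palindrome

0


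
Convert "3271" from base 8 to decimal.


Input: "3271" in base 8
Positional expansion:
  Digit '3' (value 3) x 8^3 = 1536
  Digit '2' (value 2) x 8^2 = 128
  Digit '7' (value 7) x 8^1 = 56
  Digit '1' (value 1) x 8^0 = 1
Sum = 1721

1721


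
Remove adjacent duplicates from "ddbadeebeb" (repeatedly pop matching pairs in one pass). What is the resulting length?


Input: ddbadeebeb
Stack-based adjacent duplicate removal:
  Read 'd': push. Stack: d
  Read 'd': matches stack top 'd' => pop. Stack: (empty)
  Read 'b': push. Stack: b
  Read 'a': push. Stack: ba
  Read 'd': push. Stack: bad
  Read 'e': push. Stack: bade
  Read 'e': matches stack top 'e' => pop. Stack: bad
  Read 'b': push. Stack: badb
  Read 'e': push. Stack: badbe
  Read 'b': push. Stack: badbeb
Final stack: "badbeb" (length 6)

6


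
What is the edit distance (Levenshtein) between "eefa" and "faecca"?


Computing edit distance: "eefa" -> "faecca"
DP table:
           f    a    e    c    c    a
      0    1    2    3    4    5    6
  e   1    1    2    2    3    4    5
  e   2    2    2    2    3    4    5
  f   3    2    3    3    3    4    5
  a   4    3    2    3    4    4    4
Edit distance = dp[4][6] = 4

4


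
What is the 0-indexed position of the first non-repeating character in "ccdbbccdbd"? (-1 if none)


Input: ccdbbccdbd
Character frequencies:
  'b': 3
  'c': 4
  'd': 3
Scanning left to right for freq == 1:
  Position 0 ('c'): freq=4, skip
  Position 1 ('c'): freq=4, skip
  Position 2 ('d'): freq=3, skip
  Position 3 ('b'): freq=3, skip
  Position 4 ('b'): freq=3, skip
  Position 5 ('c'): freq=4, skip
  Position 6 ('c'): freq=4, skip
  Position 7 ('d'): freq=3, skip
  Position 8 ('b'): freq=3, skip
  Position 9 ('d'): freq=3, skip
  No unique character found => answer = -1

-1


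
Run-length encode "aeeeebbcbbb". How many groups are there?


Input: aeeeebbcbbb
Scanning for consecutive runs:
  Group 1: 'a' x 1 (positions 0-0)
  Group 2: 'e' x 4 (positions 1-4)
  Group 3: 'b' x 2 (positions 5-6)
  Group 4: 'c' x 1 (positions 7-7)
  Group 5: 'b' x 3 (positions 8-10)
Total groups: 5

5


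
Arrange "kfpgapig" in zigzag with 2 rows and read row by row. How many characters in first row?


Zigzag "kfpgapig" into 2 rows:
Placing characters:
  'k' => row 0
  'f' => row 1
  'p' => row 0
  'g' => row 1
  'a' => row 0
  'p' => row 1
  'i' => row 0
  'g' => row 1
Rows:
  Row 0: "kpai"
  Row 1: "fgpg"
First row length: 4

4


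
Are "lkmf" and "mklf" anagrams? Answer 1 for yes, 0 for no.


Strings: "lkmf", "mklf"
Sorted first:  fklm
Sorted second: fklm
Sorted forms match => anagrams

1


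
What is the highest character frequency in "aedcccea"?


Input: aedcccea
Character counts:
  'a': 2
  'c': 3
  'd': 1
  'e': 2
Maximum frequency: 3

3


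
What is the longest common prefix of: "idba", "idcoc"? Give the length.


Words: idba, idcoc
  Position 0: all 'i' => match
  Position 1: all 'd' => match
  Position 2: ('b', 'c') => mismatch, stop
LCP = "id" (length 2)

2


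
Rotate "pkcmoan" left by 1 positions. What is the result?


Input: "pkcmoan", rotate left by 1
First 1 characters: "p"
Remaining characters: "kcmoan"
Concatenate remaining + first: "kcmoan" + "p" = "kcmoanp"

kcmoanp


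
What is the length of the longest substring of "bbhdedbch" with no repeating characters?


Input: "bbhdedbch"
Sliding window (track last position of each char):
  Position 0 ('b'): window [0,0] length 1 -- new best
  Position 1 ('b'): repeat (last at 0), move window start to 1
  Position 1 ('b'): window [1,1] length 1
  Position 2 ('h'): window [1,2] length 2 -- new best
  Position 3 ('d'): window [1,3] length 3 -- new best
  Position 4 ('e'): window [1,4] length 4 -- new best
  Position 5 ('d'): repeat (last at 3), move window start to 4
  Position 5 ('d'): window [4,5] length 2
  Position 6 ('b'): window [4,6] length 3
  Position 7 ('c'): window [4,7] length 4
  Position 8 ('h'): window [4,8] length 5 -- new best
Longest substring with no repeats: "edbch" with length 5

5


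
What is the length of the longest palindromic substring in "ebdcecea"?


Input: "ebdcecea"
Checking substrings for palindromes:
  [3:6] "cec" (len 3) => palindrome
  [4:7] "ece" (len 3) => palindrome
Longest palindromic substring: "cec" with length 3

3


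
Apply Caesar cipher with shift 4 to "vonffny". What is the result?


Caesar cipher: shift "vonffny" by 4
  'v' (pos 21) + 4 = pos 25 = 'z'
  'o' (pos 14) + 4 = pos 18 = 's'
  'n' (pos 13) + 4 = pos 17 = 'r'
  'f' (pos 5) + 4 = pos 9 = 'j'
  'f' (pos 5) + 4 = pos 9 = 'j'
  'n' (pos 13) + 4 = pos 17 = 'r'
  'y' (pos 24) + 4 = pos 2 = 'c'
Result: zsrjjrc

zsrjjrc


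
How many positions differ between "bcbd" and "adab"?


Comparing "bcbd" and "adab" position by position:
  Position 0: 'b' vs 'a' => DIFFER
  Position 1: 'c' vs 'd' => DIFFER
  Position 2: 'b' vs 'a' => DIFFER
  Position 3: 'd' vs 'b' => DIFFER
Positions that differ: 4

4


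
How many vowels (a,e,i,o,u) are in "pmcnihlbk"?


Input: pmcnihlbk
Checking each character:
  'p' at position 0: consonant
  'm' at position 1: consonant
  'c' at position 2: consonant
  'n' at position 3: consonant
  'i' at position 4: vowel (running total: 1)
  'h' at position 5: consonant
  'l' at position 6: consonant
  'b' at position 7: consonant
  'k' at position 8: consonant
Total vowels: 1

1


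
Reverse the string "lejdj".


Input: lejdj
Reading characters right to left:
  Position 4: 'j'
  Position 3: 'd'
  Position 2: 'j'
  Position 1: 'e'
  Position 0: 'l'
Reversed: jdjel

jdjel


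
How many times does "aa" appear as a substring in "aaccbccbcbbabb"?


Searching for "aa" in "aaccbccbcbbabb"
Scanning each position:
  Position 0: "aa" => MATCH
  Position 1: "ac" => no
  Position 2: "cc" => no
  Position 3: "cb" => no
  Position 4: "bc" => no
  Position 5: "cc" => no
  Position 6: "cb" => no
  Position 7: "bc" => no
  Position 8: "cb" => no
  Position 9: "bb" => no
  Position 10: "ba" => no
  Position 11: "ab" => no
  Position 12: "bb" => no
Total occurrences: 1

1


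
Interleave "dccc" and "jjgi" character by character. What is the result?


Interleaving "dccc" and "jjgi":
  Position 0: 'd' from first, 'j' from second => "dj"
  Position 1: 'c' from first, 'j' from second => "cj"
  Position 2: 'c' from first, 'g' from second => "cg"
  Position 3: 'c' from first, 'i' from second => "ci"
Result: djcjcgci

djcjcgci


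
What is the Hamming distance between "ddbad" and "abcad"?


Comparing "ddbad" and "abcad" position by position:
  Position 0: 'd' vs 'a' => differ
  Position 1: 'd' vs 'b' => differ
  Position 2: 'b' vs 'c' => differ
  Position 3: 'a' vs 'a' => same
  Position 4: 'd' vs 'd' => same
Total differences (Hamming distance): 3

3


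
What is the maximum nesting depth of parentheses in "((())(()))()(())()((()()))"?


Input: "((())(()))()(())()((()()))"
Tracking depth:
  Position 0 '(': depth becomes 1
  Position 1 '(': depth becomes 2
  Position 2 '(': depth becomes 3
  Position 3 ')': depth becomes 2
  Position 4 ')': depth becomes 1
  Position 5 '(': depth becomes 2
  Position 6 '(': depth becomes 3
  Position 7 ')': depth becomes 2
  Position 8 ')': depth becomes 1
  Position 9 ')': depth becomes 0
  Position 10 '(': depth becomes 1
  Position 11 ')': depth becomes 0
  Position 12 '(': depth becomes 1
  Position 13 '(': depth becomes 2
  Position 14 ')': depth becomes 1
  Position 15 ')': depth becomes 0
  Position 16 '(': depth becomes 1
  Position 17 ')': depth becomes 0
  Position 18 '(': depth becomes 1
  Position 19 '(': depth becomes 2
  Position 20 '(': depth becomes 3
  Position 21 ')': depth becomes 2
  Position 22 '(': depth becomes 3
  Position 23 ')': depth becomes 2
  Position 24 ')': depth becomes 1
  Position 25 ')': depth becomes 0
Maximum depth reached: 3

3


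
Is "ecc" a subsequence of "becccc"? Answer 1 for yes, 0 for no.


Check if "ecc" is a subsequence of "becccc"
Greedy scan:
  Position 0 ('b'): no match needed
  Position 1 ('e'): matches sub[0] = 'e'
  Position 2 ('c'): matches sub[1] = 'c'
  Position 3 ('c'): matches sub[2] = 'c'
  Position 4 ('c'): no match needed
  Position 5 ('c'): no match needed
All 3 characters matched => is a subsequence

1


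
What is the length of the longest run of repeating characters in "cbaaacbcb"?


Input: "cbaaacbcb"
Scanning for longest run:
  Position 1 ('b'): new char, reset run to 1
  Position 2 ('a'): new char, reset run to 1
  Position 3 ('a'): continues run of 'a', length=2
  Position 4 ('a'): continues run of 'a', length=3
  Position 5 ('c'): new char, reset run to 1
  Position 6 ('b'): new char, reset run to 1
  Position 7 ('c'): new char, reset run to 1
  Position 8 ('b'): new char, reset run to 1
Longest run: 'a' with length 3

3


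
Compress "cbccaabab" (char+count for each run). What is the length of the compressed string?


Input: cbccaabab
Runs:
  'c' x 1 => "c1"
  'b' x 1 => "b1"
  'c' x 2 => "c2"
  'a' x 2 => "a2"
  'b' x 1 => "b1"
  'a' x 1 => "a1"
  'b' x 1 => "b1"
Compressed: "c1b1c2a2b1a1b1"
Compressed length: 14

14


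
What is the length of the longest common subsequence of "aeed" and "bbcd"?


LCS of "aeed" and "bbcd"
DP table:
           b    b    c    d
      0    0    0    0    0
  a   0    0    0    0    0
  e   0    0    0    0    0
  e   0    0    0    0    0
  d   0    0    0    0    1
LCS length = dp[4][4] = 1

1


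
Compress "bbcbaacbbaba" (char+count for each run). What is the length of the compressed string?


Input: bbcbaacbbaba
Runs:
  'b' x 2 => "b2"
  'c' x 1 => "c1"
  'b' x 1 => "b1"
  'a' x 2 => "a2"
  'c' x 1 => "c1"
  'b' x 2 => "b2"
  'a' x 1 => "a1"
  'b' x 1 => "b1"
  'a' x 1 => "a1"
Compressed: "b2c1b1a2c1b2a1b1a1"
Compressed length: 18

18


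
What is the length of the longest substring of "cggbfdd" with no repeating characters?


Input: "cggbfdd"
Sliding window (track last position of each char):
  Position 0 ('c'): window [0,0] length 1 -- new best
  Position 1 ('g'): window [0,1] length 2 -- new best
  Position 2 ('g'): repeat (last at 1), move window start to 2
  Position 2 ('g'): window [2,2] length 1
  Position 3 ('b'): window [2,3] length 2
  Position 4 ('f'): window [2,4] length 3 -- new best
  Position 5 ('d'): window [2,5] length 4 -- new best
  Position 6 ('d'): repeat (last at 5), move window start to 6
  Position 6 ('d'): window [6,6] length 1
Longest substring with no repeats: "gbfd" with length 4

4


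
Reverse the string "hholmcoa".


Input: hholmcoa
Reading characters right to left:
  Position 7: 'a'
  Position 6: 'o'
  Position 5: 'c'
  Position 4: 'm'
  Position 3: 'l'
  Position 2: 'o'
  Position 1: 'h'
  Position 0: 'h'
Reversed: aocmlohh

aocmlohh


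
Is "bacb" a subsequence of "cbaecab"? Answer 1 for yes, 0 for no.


Check if "bacb" is a subsequence of "cbaecab"
Greedy scan:
  Position 0 ('c'): no match needed
  Position 1 ('b'): matches sub[0] = 'b'
  Position 2 ('a'): matches sub[1] = 'a'
  Position 3 ('e'): no match needed
  Position 4 ('c'): matches sub[2] = 'c'
  Position 5 ('a'): no match needed
  Position 6 ('b'): matches sub[3] = 'b'
All 4 characters matched => is a subsequence

1


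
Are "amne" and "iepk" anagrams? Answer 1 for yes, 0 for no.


Strings: "amne", "iepk"
Sorted first:  aemn
Sorted second: eikp
Differ at position 0: 'a' vs 'e' => not anagrams

0


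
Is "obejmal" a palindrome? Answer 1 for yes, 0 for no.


Input: obejmal
Reversed: lamjebo
  Compare pos 0 ('o') with pos 6 ('l'): MISMATCH
  Compare pos 1 ('b') with pos 5 ('a'): MISMATCH
  Compare pos 2 ('e') with pos 4 ('m'): MISMATCH
Result: not a palindrome

0


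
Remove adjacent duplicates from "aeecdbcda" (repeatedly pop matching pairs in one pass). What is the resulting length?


Input: aeecdbcda
Stack-based adjacent duplicate removal:
  Read 'a': push. Stack: a
  Read 'e': push. Stack: ae
  Read 'e': matches stack top 'e' => pop. Stack: a
  Read 'c': push. Stack: ac
  Read 'd': push. Stack: acd
  Read 'b': push. Stack: acdb
  Read 'c': push. Stack: acdbc
  Read 'd': push. Stack: acdbcd
  Read 'a': push. Stack: acdbcda
Final stack: "acdbcda" (length 7)

7


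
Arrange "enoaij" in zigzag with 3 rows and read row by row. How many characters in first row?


Zigzag "enoaij" into 3 rows:
Placing characters:
  'e' => row 0
  'n' => row 1
  'o' => row 2
  'a' => row 1
  'i' => row 0
  'j' => row 1
Rows:
  Row 0: "ei"
  Row 1: "naj"
  Row 2: "o"
First row length: 2

2


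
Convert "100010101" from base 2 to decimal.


Input: "100010101" in base 2
Positional expansion:
  Digit '1' (value 1) x 2^8 = 256
  Digit '0' (value 0) x 2^7 = 0
  Digit '0' (value 0) x 2^6 = 0
  Digit '0' (value 0) x 2^5 = 0
  Digit '1' (value 1) x 2^4 = 16
  Digit '0' (value 0) x 2^3 = 0
  Digit '1' (value 1) x 2^2 = 4
  Digit '0' (value 0) x 2^1 = 0
  Digit '1' (value 1) x 2^0 = 1
Sum = 277

277


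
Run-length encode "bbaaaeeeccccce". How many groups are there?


Input: bbaaaeeeccccce
Scanning for consecutive runs:
  Group 1: 'b' x 2 (positions 0-1)
  Group 2: 'a' x 3 (positions 2-4)
  Group 3: 'e' x 3 (positions 5-7)
  Group 4: 'c' x 5 (positions 8-12)
  Group 5: 'e' x 1 (positions 13-13)
Total groups: 5

5


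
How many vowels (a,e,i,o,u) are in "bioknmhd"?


Input: bioknmhd
Checking each character:
  'b' at position 0: consonant
  'i' at position 1: vowel (running total: 1)
  'o' at position 2: vowel (running total: 2)
  'k' at position 3: consonant
  'n' at position 4: consonant
  'm' at position 5: consonant
  'h' at position 6: consonant
  'd' at position 7: consonant
Total vowels: 2

2


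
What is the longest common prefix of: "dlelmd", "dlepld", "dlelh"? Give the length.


Words: dlelmd, dlepld, dlelh
  Position 0: all 'd' => match
  Position 1: all 'l' => match
  Position 2: all 'e' => match
  Position 3: ('l', 'p', 'l') => mismatch, stop
LCP = "dle" (length 3)

3


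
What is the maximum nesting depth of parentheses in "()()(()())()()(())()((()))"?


Input: "()()(()())()()(())()((()))"
Tracking depth:
  Position 0 '(': depth becomes 1
  Position 1 ')': depth becomes 0
  Position 2 '(': depth becomes 1
  Position 3 ')': depth becomes 0
  Position 4 '(': depth becomes 1
  Position 5 '(': depth becomes 2
  Position 6 ')': depth becomes 1
  Position 7 '(': depth becomes 2
  Position 8 ')': depth becomes 1
  Position 9 ')': depth becomes 0
  Position 10 '(': depth becomes 1
  Position 11 ')': depth becomes 0
  Position 12 '(': depth becomes 1
  Position 13 ')': depth becomes 0
  Position 14 '(': depth becomes 1
  Position 15 '(': depth becomes 2
  Position 16 ')': depth becomes 1
  Position 17 ')': depth becomes 0
  Position 18 '(': depth becomes 1
  Position 19 ')': depth becomes 0
  Position 20 '(': depth becomes 1
  Position 21 '(': depth becomes 2
  Position 22 '(': depth becomes 3
  Position 23 ')': depth becomes 2
  Position 24 ')': depth becomes 1
  Position 25 ')': depth becomes 0
Maximum depth reached: 3

3


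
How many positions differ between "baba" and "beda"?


Comparing "baba" and "beda" position by position:
  Position 0: 'b' vs 'b' => same
  Position 1: 'a' vs 'e' => DIFFER
  Position 2: 'b' vs 'd' => DIFFER
  Position 3: 'a' vs 'a' => same
Positions that differ: 2

2


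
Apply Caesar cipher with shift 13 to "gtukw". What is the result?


Caesar cipher: shift "gtukw" by 13
  'g' (pos 6) + 13 = pos 19 = 't'
  't' (pos 19) + 13 = pos 6 = 'g'
  'u' (pos 20) + 13 = pos 7 = 'h'
  'k' (pos 10) + 13 = pos 23 = 'x'
  'w' (pos 22) + 13 = pos 9 = 'j'
Result: tghxj

tghxj


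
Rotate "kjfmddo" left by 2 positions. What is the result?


Input: "kjfmddo", rotate left by 2
First 2 characters: "kj"
Remaining characters: "fmddo"
Concatenate remaining + first: "fmddo" + "kj" = "fmddokj"

fmddokj


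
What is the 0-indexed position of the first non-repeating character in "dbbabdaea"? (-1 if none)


Input: dbbabdaea
Character frequencies:
  'a': 3
  'b': 3
  'd': 2
  'e': 1
Scanning left to right for freq == 1:
  Position 0 ('d'): freq=2, skip
  Position 1 ('b'): freq=3, skip
  Position 2 ('b'): freq=3, skip
  Position 3 ('a'): freq=3, skip
  Position 4 ('b'): freq=3, skip
  Position 5 ('d'): freq=2, skip
  Position 6 ('a'): freq=3, skip
  Position 7 ('e'): unique! => answer = 7

7


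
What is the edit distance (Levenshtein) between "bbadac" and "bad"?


Computing edit distance: "bbadac" -> "bad"
DP table:
           b    a    d
      0    1    2    3
  b   1    0    1    2
  b   2    1    1    2
  a   3    2    1    2
  d   4    3    2    1
  a   5    4    3    2
  c   6    5    4    3
Edit distance = dp[6][3] = 3

3


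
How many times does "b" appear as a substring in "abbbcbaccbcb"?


Searching for "b" in "abbbcbaccbcb"
Scanning each position:
  Position 0: "a" => no
  Position 1: "b" => MATCH
  Position 2: "b" => MATCH
  Position 3: "b" => MATCH
  Position 4: "c" => no
  Position 5: "b" => MATCH
  Position 6: "a" => no
  Position 7: "c" => no
  Position 8: "c" => no
  Position 9: "b" => MATCH
  Position 10: "c" => no
  Position 11: "b" => MATCH
Total occurrences: 6

6


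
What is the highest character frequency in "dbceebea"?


Input: dbceebea
Character counts:
  'a': 1
  'b': 2
  'c': 1
  'd': 1
  'e': 3
Maximum frequency: 3

3


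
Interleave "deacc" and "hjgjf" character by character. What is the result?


Interleaving "deacc" and "hjgjf":
  Position 0: 'd' from first, 'h' from second => "dh"
  Position 1: 'e' from first, 'j' from second => "ej"
  Position 2: 'a' from first, 'g' from second => "ag"
  Position 3: 'c' from first, 'j' from second => "cj"
  Position 4: 'c' from first, 'f' from second => "cf"
Result: dhejagcjcf

dhejagcjcf


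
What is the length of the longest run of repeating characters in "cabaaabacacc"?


Input: "cabaaabacacc"
Scanning for longest run:
  Position 1 ('a'): new char, reset run to 1
  Position 2 ('b'): new char, reset run to 1
  Position 3 ('a'): new char, reset run to 1
  Position 4 ('a'): continues run of 'a', length=2
  Position 5 ('a'): continues run of 'a', length=3
  Position 6 ('b'): new char, reset run to 1
  Position 7 ('a'): new char, reset run to 1
  Position 8 ('c'): new char, reset run to 1
  Position 9 ('a'): new char, reset run to 1
  Position 10 ('c'): new char, reset run to 1
  Position 11 ('c'): continues run of 'c', length=2
Longest run: 'a' with length 3

3


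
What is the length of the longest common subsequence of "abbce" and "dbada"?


LCS of "abbce" and "dbada"
DP table:
           d    b    a    d    a
      0    0    0    0    0    0
  a   0    0    0    1    1    1
  b   0    0    1    1    1    1
  b   0    0    1    1    1    1
  c   0    0    1    1    1    1
  e   0    0    1    1    1    1
LCS length = dp[5][5] = 1

1


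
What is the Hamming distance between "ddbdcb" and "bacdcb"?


Comparing "ddbdcb" and "bacdcb" position by position:
  Position 0: 'd' vs 'b' => differ
  Position 1: 'd' vs 'a' => differ
  Position 2: 'b' vs 'c' => differ
  Position 3: 'd' vs 'd' => same
  Position 4: 'c' vs 'c' => same
  Position 5: 'b' vs 'b' => same
Total differences (Hamming distance): 3

3


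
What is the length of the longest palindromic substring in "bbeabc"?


Input: "bbeabc"
Checking substrings for palindromes:
  [0:2] "bb" (len 2) => palindrome
Longest palindromic substring: "bb" with length 2

2


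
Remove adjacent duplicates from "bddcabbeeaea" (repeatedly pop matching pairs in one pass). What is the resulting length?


Input: bddcabbeeaea
Stack-based adjacent duplicate removal:
  Read 'b': push. Stack: b
  Read 'd': push. Stack: bd
  Read 'd': matches stack top 'd' => pop. Stack: b
  Read 'c': push. Stack: bc
  Read 'a': push. Stack: bca
  Read 'b': push. Stack: bcab
  Read 'b': matches stack top 'b' => pop. Stack: bca
  Read 'e': push. Stack: bcae
  Read 'e': matches stack top 'e' => pop. Stack: bca
  Read 'a': matches stack top 'a' => pop. Stack: bc
  Read 'e': push. Stack: bce
  Read 'a': push. Stack: bcea
Final stack: "bcea" (length 4)

4


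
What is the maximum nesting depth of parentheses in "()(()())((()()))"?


Input: "()(()())((()()))"
Tracking depth:
  Position 0 '(': depth becomes 1
  Position 1 ')': depth becomes 0
  Position 2 '(': depth becomes 1
  Position 3 '(': depth becomes 2
  Position 4 ')': depth becomes 1
  Position 5 '(': depth becomes 2
  Position 6 ')': depth becomes 1
  Position 7 ')': depth becomes 0
  Position 8 '(': depth becomes 1
  Position 9 '(': depth becomes 2
  Position 10 '(': depth becomes 3
  Position 11 ')': depth becomes 2
  Position 12 '(': depth becomes 3
  Position 13 ')': depth becomes 2
  Position 14 ')': depth becomes 1
  Position 15 ')': depth becomes 0
Maximum depth reached: 3

3


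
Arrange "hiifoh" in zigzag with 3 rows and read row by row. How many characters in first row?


Zigzag "hiifoh" into 3 rows:
Placing characters:
  'h' => row 0
  'i' => row 1
  'i' => row 2
  'f' => row 1
  'o' => row 0
  'h' => row 1
Rows:
  Row 0: "ho"
  Row 1: "ifh"
  Row 2: "i"
First row length: 2

2


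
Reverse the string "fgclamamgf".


Input: fgclamamgf
Reading characters right to left:
  Position 9: 'f'
  Position 8: 'g'
  Position 7: 'm'
  Position 6: 'a'
  Position 5: 'm'
  Position 4: 'a'
  Position 3: 'l'
  Position 2: 'c'
  Position 1: 'g'
  Position 0: 'f'
Reversed: fgmamalcgf

fgmamalcgf


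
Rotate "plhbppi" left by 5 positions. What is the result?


Input: "plhbppi", rotate left by 5
First 5 characters: "plhbp"
Remaining characters: "pi"
Concatenate remaining + first: "pi" + "plhbp" = "piplhbp"

piplhbp


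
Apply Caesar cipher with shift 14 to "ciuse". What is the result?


Caesar cipher: shift "ciuse" by 14
  'c' (pos 2) + 14 = pos 16 = 'q'
  'i' (pos 8) + 14 = pos 22 = 'w'
  'u' (pos 20) + 14 = pos 8 = 'i'
  's' (pos 18) + 14 = pos 6 = 'g'
  'e' (pos 4) + 14 = pos 18 = 's'
Result: qwigs

qwigs


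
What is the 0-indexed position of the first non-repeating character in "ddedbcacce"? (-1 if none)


Input: ddedbcacce
Character frequencies:
  'a': 1
  'b': 1
  'c': 3
  'd': 3
  'e': 2
Scanning left to right for freq == 1:
  Position 0 ('d'): freq=3, skip
  Position 1 ('d'): freq=3, skip
  Position 2 ('e'): freq=2, skip
  Position 3 ('d'): freq=3, skip
  Position 4 ('b'): unique! => answer = 4

4


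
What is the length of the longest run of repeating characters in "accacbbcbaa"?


Input: "accacbbcbaa"
Scanning for longest run:
  Position 1 ('c'): new char, reset run to 1
  Position 2 ('c'): continues run of 'c', length=2
  Position 3 ('a'): new char, reset run to 1
  Position 4 ('c'): new char, reset run to 1
  Position 5 ('b'): new char, reset run to 1
  Position 6 ('b'): continues run of 'b', length=2
  Position 7 ('c'): new char, reset run to 1
  Position 8 ('b'): new char, reset run to 1
  Position 9 ('a'): new char, reset run to 1
  Position 10 ('a'): continues run of 'a', length=2
Longest run: 'c' with length 2

2


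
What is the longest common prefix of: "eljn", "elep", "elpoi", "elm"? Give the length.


Words: eljn, elep, elpoi, elm
  Position 0: all 'e' => match
  Position 1: all 'l' => match
  Position 2: ('j', 'e', 'p', 'm') => mismatch, stop
LCP = "el" (length 2)

2


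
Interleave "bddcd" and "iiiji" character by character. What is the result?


Interleaving "bddcd" and "iiiji":
  Position 0: 'b' from first, 'i' from second => "bi"
  Position 1: 'd' from first, 'i' from second => "di"
  Position 2: 'd' from first, 'i' from second => "di"
  Position 3: 'c' from first, 'j' from second => "cj"
  Position 4: 'd' from first, 'i' from second => "di"
Result: bididicjdi

bididicjdi
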